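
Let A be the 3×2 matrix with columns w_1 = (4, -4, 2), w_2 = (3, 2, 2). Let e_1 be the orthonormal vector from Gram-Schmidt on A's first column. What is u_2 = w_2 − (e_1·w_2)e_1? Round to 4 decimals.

w_1 = (4, -4, 2); ‖w_1‖ = 6.0000, so e_1 = (0.6667, -0.6667, 0.3333).
e_1·w_2 = 0.6667·3 + (-0.6667)·2 + 0.3333·2 = 1.3333.
u_2 = w_2 − 1.3333·e_1 = (2.1111, 2.8889, 1.5556).

u_2 = (2.1111, 2.8889, 1.5556)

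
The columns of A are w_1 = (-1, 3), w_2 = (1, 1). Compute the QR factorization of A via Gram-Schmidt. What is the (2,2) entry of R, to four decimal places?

r_{22} = 1.2649

q_1 = w_1/‖w_1‖ = (-1, 3)/3.1623 = (-0.3162, 0.9487).
r_{12} = q_1·w_2 = 0.6325.
u_2 = w_2 − 0.6325·q_1 = (1.2000, 0.4000).
r_{22} = ‖u_2‖ = 1.2649.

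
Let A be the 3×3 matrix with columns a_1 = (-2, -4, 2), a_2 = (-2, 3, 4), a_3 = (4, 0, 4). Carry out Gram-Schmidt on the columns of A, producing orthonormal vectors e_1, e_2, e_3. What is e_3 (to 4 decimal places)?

a_1 = (-2, -4, 2); ‖a_1‖ = 4.8990, so e_1 = (-0.4082, -0.8165, 0.4082).
e_1·a_2 = (-0.4082)·(-2) + (-0.8165)·3 + 0.4082·4 = 0.0000.
u_2 = a_2 + 0.0000·e_1 = (-2.0000, 3.0000, 4.0000).
‖u_2‖ = 5.3852, so e_2 = (-0.3714, 0.5571, 0.7428).
e_1·a_3 = (-0.4082)·4 + (-0.8165)·0 + 0.4082·4 = 0.0000; e_2·a_3 = (-0.3714)·4 + 0.5571·0 + 0.7428·4 = 1.4856.
u_3 = a_3 + 0.0000·e_1 − 1.4856·e_2 = (4.5517, -0.8276, 2.8966).
‖u_3‖ = 5.4583, so e_3 = (0.8339, -0.1516, 0.5307).

e_3 = (0.8339, -0.1516, 0.5307)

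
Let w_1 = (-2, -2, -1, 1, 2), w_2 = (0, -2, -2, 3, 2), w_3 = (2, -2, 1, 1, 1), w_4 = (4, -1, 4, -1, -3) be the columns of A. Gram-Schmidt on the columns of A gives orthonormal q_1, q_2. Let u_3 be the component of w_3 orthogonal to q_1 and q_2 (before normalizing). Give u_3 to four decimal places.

w_1 = (-2, -2, -1, 1, 2); ‖w_1‖ = 3.7417, so q_1 = (-0.5345, -0.5345, -0.2673, 0.2673, 0.5345).
q_1·w_2 = (-0.5345)·0 + (-0.5345)·(-2) + (-0.2673)·(-2) + 0.2673·3 + 0.5345·2 = 3.4744.
u_2 = w_2 − 3.4744·q_1 = (1.8571, -0.1429, -1.0714, 2.0714, 0.1429).
‖u_2‖ = 2.9881, so q_2 = (0.6215, -0.0478, -0.3586, 0.6932, 0.0478).
q_1·w_3 = (-0.5345)·2 + (-0.5345)·(-2) + (-0.2673)·1 + 0.2673·1 + 0.5345·1 = 0.5345; q_2·w_3 = 0.6215·2 + (-0.0478)·(-2) + (-0.3586)·1 + 0.6932·1 + 0.0478·1 = 1.7211.
u_3 = w_3 − 0.5345·q_1 − 1.7211·q_2 = (1.2160, -1.6320, 1.7600, -0.3360, 0.6320).

u_3 = (1.2160, -1.6320, 1.7600, -0.3360, 0.6320)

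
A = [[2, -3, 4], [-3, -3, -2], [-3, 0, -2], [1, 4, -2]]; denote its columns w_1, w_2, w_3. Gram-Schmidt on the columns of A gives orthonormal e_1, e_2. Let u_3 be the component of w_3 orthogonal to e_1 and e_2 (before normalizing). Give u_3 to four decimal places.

u_3 = (0.2292, -0.9277, 0.9059, -0.5239)

w_1 = (2, -3, -3, 1); ‖w_1‖ = 4.7958, so e_1 = (0.4170, -0.6255, -0.6255, 0.2085).
e_1·w_2 = 0.4170·(-3) + (-0.6255)·(-3) + (-0.6255)·0 + 0.2085·4 = 1.4596.
u_2 = w_2 − 1.4596·e_1 = (-3.6087, -2.0870, 0.9130, 3.6957).
‖u_2‖ = 5.6453, so e_2 = (-0.6392, -0.3697, 0.1617, 0.6546).
e_1·w_3 = 0.4170·4 + (-0.6255)·(-2) + (-0.6255)·(-2) + 0.2085·(-2) = 3.7533; e_2·w_3 = (-0.6392)·4 + (-0.3697)·(-2) + 0.1617·(-2) + 0.6546·(-2) = -3.4503.
u_3 = w_3 − 3.7533·e_1 + 3.4503·e_2 = (0.2292, -0.9277, 0.9059, -0.5239).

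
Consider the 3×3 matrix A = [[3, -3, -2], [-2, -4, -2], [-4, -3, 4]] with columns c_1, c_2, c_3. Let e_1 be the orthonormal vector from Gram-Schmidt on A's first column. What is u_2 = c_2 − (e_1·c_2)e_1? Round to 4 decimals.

u_2 = (-4.1379, -3.2414, -1.4828)

c_1 = (3, -2, -4); ‖c_1‖ = 5.3852, so e_1 = (0.5571, -0.3714, -0.7428).
e_1·c_2 = 0.5571·(-3) + (-0.3714)·(-4) + (-0.7428)·(-3) = 2.0426.
u_2 = c_2 − 2.0426·e_1 = (-4.1379, -3.2414, -1.4828).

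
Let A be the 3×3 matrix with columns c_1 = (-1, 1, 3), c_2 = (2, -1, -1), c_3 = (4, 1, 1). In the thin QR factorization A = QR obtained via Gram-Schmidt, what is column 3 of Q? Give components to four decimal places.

q_3 = (0.3651, 0.9129, -0.1826)

q_1 = c_1/‖c_1‖ = (-1, 1, 3)/3.3166 = (-0.3015, 0.3015, 0.9045).
r_{12} = q_1·c_2 = -1.8091.
u_2 = c_2 + 1.8091·q_1 = (1.4545, -0.4545, 0.6364).
‖u_2‖ = 1.6514, so q_2 = (0.8808, -0.2752, 0.3853).
r_{13} = q_1·c_3 = 0.0000; r_{23} = q_2·c_3 = 3.6332.
u_3 = c_3 + 0.0000·q_1 − 3.6332·q_2 = (0.8000, 2.0000, -0.4000).
‖u_3‖ = 2.1909, so q_3 = (0.3651, 0.9129, -0.1826).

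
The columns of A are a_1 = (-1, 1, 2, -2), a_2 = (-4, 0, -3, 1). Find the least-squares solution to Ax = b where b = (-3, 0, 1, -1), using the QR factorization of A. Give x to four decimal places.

e_1 = a_1/‖a_1‖ = (-1, 1, 2, -2)/3.1623 = (-0.3162, 0.3162, 0.6325, -0.6325).
r_{12} = e_1·a_2 = -1.2649.
u_2 = a_2 + 1.2649·e_1 = (-4.4000, 0.4000, -2.2000, 0.2000).
‖u_2‖ = 4.9396, so e_2 = (-0.8908, 0.0810, -0.4454, 0.0405).
Qᵀb = (2.2136, 2.1864).
Back-substitute: x_2 = 2.1864/4.9396 = 0.4426.
x_1 = (2.2136 + 1.2649·0.4426)/3.1623 = 0.8770.

x = (0.8770, 0.4426)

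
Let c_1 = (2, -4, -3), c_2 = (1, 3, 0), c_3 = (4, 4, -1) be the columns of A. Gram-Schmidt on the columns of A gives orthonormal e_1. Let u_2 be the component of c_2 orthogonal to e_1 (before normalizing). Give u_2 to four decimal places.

u_2 = (1.6897, 1.6207, -1.0345)

c_1 = (2, -4, -3); ‖c_1‖ = 5.3852, so e_1 = (0.3714, -0.7428, -0.5571).
e_1·c_2 = 0.3714·1 + (-0.7428)·3 + (-0.5571)·0 = -1.8570.
u_2 = c_2 + 1.8570·e_1 = (1.6897, 1.6207, -1.0345).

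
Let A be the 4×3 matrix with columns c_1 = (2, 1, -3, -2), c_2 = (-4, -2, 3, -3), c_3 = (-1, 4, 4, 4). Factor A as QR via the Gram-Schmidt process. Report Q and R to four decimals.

c_1 = (2, 1, -3, -2); ‖c_1‖ = 4.2426, so e_1 = (0.4714, 0.2357, -0.7071, -0.4714).
e_1·c_2 = 0.4714·(-4) + 0.2357·(-2) + (-0.7071)·3 + (-0.4714)·(-3) = -3.0641.
u_2 = c_2 + 3.0641·e_1 = (-2.5556, -1.2778, 0.8333, -4.4444).
‖u_2‖ = 5.3489, so e_2 = (-0.4778, -0.2389, 0.1558, -0.8309).
e_1·c_3 = 0.4714·(-1) + 0.2357·4 + (-0.7071)·4 + (-0.4714)·4 = -4.2426; e_2·c_3 = (-0.4778)·(-1) + (-0.2389)·4 + 0.1558·4 + (-0.8309)·4 = -3.1782.
u_3 = c_3 + 4.2426·e_1 + 3.1782·e_2 = (-0.5184, 4.2408, 1.4951, -0.6408).
‖u_3‖ = 4.5715, so e_3 = (-0.1134, 0.9276, 0.3271, -0.1402).

Q = [[0.4714, -0.4778, -0.1134], [0.2357, -0.2389, 0.9276], [-0.7071, 0.1558, 0.3271], [-0.4714, -0.8309, -0.1402]], R = [[4.2426, -3.0641, -4.2426], [0.0000, 5.3489, -3.1782], [0.0000, 0.0000, 4.5715]]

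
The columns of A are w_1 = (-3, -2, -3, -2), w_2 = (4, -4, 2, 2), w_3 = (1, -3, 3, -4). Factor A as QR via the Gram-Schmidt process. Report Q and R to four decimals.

e_1 = w_1/‖w_1‖ = (-3, -2, -3, -2)/5.0990 = (-0.5883, -0.3922, -0.5883, -0.3922).
r_{12} = e_1·w_2 = -2.7456.
u_2 = w_2 + 2.7456·e_1 = (2.3846, -5.0769, 0.3846, 0.9231).
‖u_2‖ = 5.6975, so e_2 = (0.4185, -0.8911, 0.0675, 0.1620).
r_{13} = e_1·w_3 = 0.3922; r_{23} = e_2·w_3 = 2.6462.
u_3 = w_3 − 0.3922·e_1 − 2.6462·e_2 = (0.1232, -0.4882, 3.0521, -4.2749).
‖u_3‖ = 5.2767, so e_3 = (0.0234, -0.0925, 0.5784, -0.8101).

Q = [[-0.5883, 0.4185, 0.0234], [-0.3922, -0.8911, -0.0925], [-0.5883, 0.0675, 0.5784], [-0.3922, 0.1620, -0.8101]], R = [[5.0990, -2.7456, 0.3922], [0.0000, 5.6975, 2.6462], [0.0000, 0.0000, 5.2767]]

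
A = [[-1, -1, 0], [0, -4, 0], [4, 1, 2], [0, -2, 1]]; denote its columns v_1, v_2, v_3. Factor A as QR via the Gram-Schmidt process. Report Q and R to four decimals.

Q = [[-0.2425, -0.1558, 0.3966], [0.0000, -0.8828, -0.4665], [0.9701, -0.0389, 0.0991], [0.0000, -0.4414, 0.7844]], R = [[4.1231, 1.2127, 1.9403], [0.0000, 4.5309, -0.5193], [0.0000, 0.0000, 0.9827]]

v_1 = (-1, 0, 4, 0); ‖v_1‖ = 4.1231, so q_1 = (-0.2425, 0.0000, 0.9701, 0.0000).
q_1·v_2 = (-0.2425)·(-1) + 0.0000·(-4) + 0.9701·1 + 0.0000·(-2) = 1.2127.
u_2 = v_2 − 1.2127·q_1 = (-0.7059, -4.0000, -0.1765, -2.0000).
‖u_2‖ = 4.5309, so q_2 = (-0.1558, -0.8828, -0.0389, -0.4414).
q_1·v_3 = (-0.2425)·0 + 0.0000·0 + 0.9701·2 + 0.0000·1 = 1.9403; q_2·v_3 = (-0.1558)·0 + (-0.8828)·0 + (-0.0389)·2 + (-0.4414)·1 = -0.5193.
u_3 = v_3 − 1.9403·q_1 + 0.5193·q_2 = (0.3897, -0.4585, 0.0974, 0.7708).
‖u_3‖ = 0.9827, so q_3 = (0.3966, -0.4665, 0.0991, 0.7844).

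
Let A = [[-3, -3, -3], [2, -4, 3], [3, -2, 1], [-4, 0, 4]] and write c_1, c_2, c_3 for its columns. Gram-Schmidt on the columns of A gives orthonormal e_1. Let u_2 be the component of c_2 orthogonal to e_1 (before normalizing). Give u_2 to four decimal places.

c_1 = (-3, 2, 3, -4); ‖c_1‖ = 6.1644, so e_1 = (-0.4867, 0.3244, 0.4867, -0.6489).
e_1·c_2 = (-0.4867)·(-3) + 0.3244·(-4) + 0.4867·(-2) + (-0.6489)·0 = -0.8111.
u_2 = c_2 + 0.8111·e_1 = (-3.3947, -3.7368, -1.6053, -0.5263).

u_2 = (-3.3947, -3.7368, -1.6053, -0.5263)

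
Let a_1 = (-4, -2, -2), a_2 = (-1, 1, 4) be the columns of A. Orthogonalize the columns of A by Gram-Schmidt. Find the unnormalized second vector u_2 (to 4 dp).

u_2 = (-2.0000, 0.5000, 3.5000)

e_1 = a_1/‖a_1‖ = (-4, -2, -2)/4.8990 = (-0.8165, -0.4082, -0.4082).
r_{12} = e_1·a_2 = -1.2247.
u_2 = a_2 + 1.2247·e_1 = (-2.0000, 0.5000, 3.5000).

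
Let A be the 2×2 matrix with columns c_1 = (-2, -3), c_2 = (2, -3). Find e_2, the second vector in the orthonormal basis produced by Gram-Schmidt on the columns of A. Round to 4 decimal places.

e_2 = (0.8321, -0.5547)

c_1 = (-2, -3); ‖c_1‖ = 3.6056, so e_1 = (-0.5547, -0.8321).
e_1·c_2 = (-0.5547)·2 + (-0.8321)·(-3) = 1.3868.
u_2 = c_2 − 1.3868·e_1 = (2.7692, -1.8462).
‖u_2‖ = 3.3282, so e_2 = (0.8321, -0.5547).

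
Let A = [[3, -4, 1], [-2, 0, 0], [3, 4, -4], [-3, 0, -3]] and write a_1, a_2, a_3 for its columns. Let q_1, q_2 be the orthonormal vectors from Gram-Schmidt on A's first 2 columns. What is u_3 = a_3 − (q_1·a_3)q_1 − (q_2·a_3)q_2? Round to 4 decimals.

u_3 = (-1.5000, 0.0000, -1.5000, -3.0000)

q_1 = a_1/‖a_1‖ = (3, -2, 3, -3)/5.5678 = (0.5388, -0.3592, 0.5388, -0.5388).
r_{12} = q_1·a_2 = 0.0000.
u_2 = a_2 + 0.0000·q_1 = (-4.0000, 0.0000, 4.0000, 0.0000).
‖u_2‖ = 5.6569, so q_2 = (-0.7071, 0.0000, 0.7071, 0.0000).
r_{13} = q_1·a_3 = 0.0000; r_{23} = q_2·a_3 = -3.5355.
u_3 = a_3 + 0.0000·q_1 + 3.5355·q_2 = (-1.5000, 0.0000, -1.5000, -3.0000).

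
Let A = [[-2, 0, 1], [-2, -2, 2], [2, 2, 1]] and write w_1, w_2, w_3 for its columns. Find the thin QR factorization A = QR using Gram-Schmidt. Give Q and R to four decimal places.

Q = [[-0.5774, 0.8165, 0.0000], [-0.5774, -0.4082, 0.7071], [0.5774, 0.4082, 0.7071]], R = [[3.4641, 2.3094, -1.1547], [0.0000, 1.6330, 0.4082], [0.0000, 0.0000, 2.1213]]

w_1 = (-2, -2, 2); ‖w_1‖ = 3.4641, so e_1 = (-0.5774, -0.5774, 0.5774).
e_1·w_2 = (-0.5774)·0 + (-0.5774)·(-2) + 0.5774·2 = 2.3094.
u_2 = w_2 − 2.3094·e_1 = (1.3333, -0.6667, 0.6667).
‖u_2‖ = 1.6330, so e_2 = (0.8165, -0.4082, 0.4082).
e_1·w_3 = (-0.5774)·1 + (-0.5774)·2 + 0.5774·1 = -1.1547; e_2·w_3 = 0.8165·1 + (-0.4082)·2 + 0.4082·1 = 0.4082.
u_3 = w_3 + 1.1547·e_1 − 0.4082·e_2 = (0.0000, 1.5000, 1.5000).
‖u_3‖ = 2.1213, so e_3 = (0.0000, 0.7071, 0.7071).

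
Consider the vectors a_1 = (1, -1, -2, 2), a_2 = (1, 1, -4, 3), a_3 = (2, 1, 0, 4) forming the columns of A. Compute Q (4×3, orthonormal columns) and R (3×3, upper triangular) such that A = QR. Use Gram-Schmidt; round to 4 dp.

e_1 = a_1/‖a_1‖ = (1, -1, -2, 2)/3.1623 = (0.3162, -0.3162, -0.6325, 0.6325).
r_{12} = e_1·a_2 = 4.4272.
u_2 = a_2 − 4.4272·e_1 = (-0.4000, 2.4000, -1.2000, 0.2000).
‖u_2‖ = 2.7203, so e_2 = (-0.1470, 0.8823, -0.4411, 0.0735).
r_{13} = e_1·a_3 = 2.8460; r_{23} = e_2·a_3 = 0.8823.
u_3 = a_3 − 2.8460·e_1 − 0.8823·e_2 = (1.2297, 1.1216, 2.1892, 2.1351).
‖u_3‖ = 3.4816, so e_3 = (0.3532, 0.3222, 0.6288, 0.6133).

Q = [[0.3162, -0.1470, 0.3532], [-0.3162, 0.8823, 0.3222], [-0.6325, -0.4411, 0.6288], [0.6325, 0.0735, 0.6133]], R = [[3.1623, 4.4272, 2.8460], [0.0000, 2.7203, 0.8823], [0.0000, 0.0000, 3.4816]]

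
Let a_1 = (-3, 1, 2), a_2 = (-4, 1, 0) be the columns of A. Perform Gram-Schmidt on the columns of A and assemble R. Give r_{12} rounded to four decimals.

e_1 = a_1/‖a_1‖ = (-3, 1, 2)/3.7417 = (-0.8018, 0.2673, 0.5345).
r_{12} = e_1·a_2 = 3.4744.

r_{12} = 3.4744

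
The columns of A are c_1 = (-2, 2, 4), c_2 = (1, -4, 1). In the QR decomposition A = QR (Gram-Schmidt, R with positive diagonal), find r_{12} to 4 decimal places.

c_1 = (-2, 2, 4); ‖c_1‖ = 4.8990, so q_1 = (-0.4082, 0.4082, 0.8165).
r_{12} = q_1·c_2 = -1.2247.

r_{12} = -1.2247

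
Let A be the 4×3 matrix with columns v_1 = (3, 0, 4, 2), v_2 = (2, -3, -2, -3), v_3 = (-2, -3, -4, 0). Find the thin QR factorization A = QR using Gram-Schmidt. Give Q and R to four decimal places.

v_1 = (3, 0, 4, 2); ‖v_1‖ = 5.3852, so q_1 = (0.5571, 0.0000, 0.7428, 0.3714).
q_1·v_2 = 0.5571·2 + 0.0000·(-3) + 0.7428·(-2) + 0.3714·(-3) = -1.4856.
u_2 = v_2 + 1.4856·q_1 = (2.8276, -3.0000, -0.8966, -2.4483).
‖u_2‖ = 4.8778, so q_2 = (0.5797, -0.6150, -0.1838, -0.5019).
q_1·v_3 = 0.5571·(-2) + 0.0000·(-3) + 0.7428·(-4) + 0.3714·0 = -4.0853; q_2·v_3 = 0.5797·(-2) + (-0.6150)·(-3) + (-0.1838)·(-4) + (-0.5019)·0 = 1.4209.
u_3 = v_3 + 4.0853·q_1 − 1.4209·q_2 = (-0.5478, -2.1261, -0.7043, 2.2304).
‖u_3‖ = 3.2080, so q_3 = (-0.1708, -0.6627, -0.2196, 0.6953).

Q = [[0.5571, 0.5797, -0.1708], [0.0000, -0.6150, -0.6627], [0.7428, -0.1838, -0.2196], [0.3714, -0.5019, 0.6953]], R = [[5.3852, -1.4856, -4.0853], [0.0000, 4.8778, 1.4209], [0.0000, 0.0000, 3.2080]]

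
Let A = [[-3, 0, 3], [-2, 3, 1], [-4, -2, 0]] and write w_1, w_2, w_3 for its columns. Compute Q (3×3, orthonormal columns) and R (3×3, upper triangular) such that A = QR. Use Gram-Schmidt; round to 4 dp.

w_1 = (-3, -2, -4); ‖w_1‖ = 5.3852, so e_1 = (-0.5571, -0.3714, -0.7428).
e_1·w_2 = (-0.5571)·0 + (-0.3714)·3 + (-0.7428)·(-2) = 0.3714.
u_2 = w_2 − 0.3714·e_1 = (0.2069, 3.1379, -1.7241).
‖u_2‖ = 3.5864, so e_2 = (0.0577, 0.8750, -0.4807).
e_1·w_3 = (-0.5571)·3 + (-0.3714)·1 + (-0.7428)·0 = -2.0426; e_2·w_3 = 0.0577·3 + 0.8750·1 + (-0.4807)·0 = 1.0480.
u_3 = w_3 + 2.0426·e_1 − 1.0480·e_2 = (1.8016, -0.6756, -1.0134).
‖u_3‖ = 2.1747, so e_3 = (0.8284, -0.3107, -0.4660).

Q = [[-0.5571, 0.0577, 0.8284], [-0.3714, 0.8750, -0.3107], [-0.7428, -0.4807, -0.4660]], R = [[5.3852, 0.3714, -2.0426], [0.0000, 3.5864, 1.0480], [0.0000, 0.0000, 2.1747]]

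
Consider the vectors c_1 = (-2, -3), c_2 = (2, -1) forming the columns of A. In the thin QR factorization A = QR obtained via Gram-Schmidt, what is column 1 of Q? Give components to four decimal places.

c_1 = (-2, -3); ‖c_1‖ = 3.6056, so q_1 = (-0.5547, -0.8321).

q_1 = (-0.5547, -0.8321)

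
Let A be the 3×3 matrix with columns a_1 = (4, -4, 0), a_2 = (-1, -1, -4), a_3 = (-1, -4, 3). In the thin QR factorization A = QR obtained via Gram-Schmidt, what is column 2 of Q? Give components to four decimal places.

q_2 = (-0.2357, -0.2357, -0.9428)

a_1 = (4, -4, 0); ‖a_1‖ = 5.6569, so q_1 = (0.7071, -0.7071, 0.0000).
q_1·a_2 = 0.7071·(-1) + (-0.7071)·(-1) + 0.0000·(-4) = 0.0000.
u_2 = a_2 + 0.0000·q_1 = (-1.0000, -1.0000, -4.0000).
‖u_2‖ = 4.2426, so q_2 = (-0.2357, -0.2357, -0.9428).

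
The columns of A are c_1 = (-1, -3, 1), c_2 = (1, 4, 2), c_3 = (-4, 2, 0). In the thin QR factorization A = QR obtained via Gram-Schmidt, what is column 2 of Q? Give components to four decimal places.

q_2 = (0.0000, 0.3162, 0.9487)

c_1 = (-1, -3, 1); ‖c_1‖ = 3.3166, so q_1 = (-0.3015, -0.9045, 0.3015).
q_1·c_2 = (-0.3015)·1 + (-0.9045)·4 + 0.3015·2 = -3.3166.
u_2 = c_2 + 3.3166·q_1 = (0.0000, 1.0000, 3.0000).
‖u_2‖ = 3.1623, so q_2 = (0.0000, 0.3162, 0.9487).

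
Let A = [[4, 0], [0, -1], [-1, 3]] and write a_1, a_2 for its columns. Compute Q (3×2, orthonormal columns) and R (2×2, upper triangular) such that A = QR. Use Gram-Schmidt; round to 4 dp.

q_1 = a_1/‖a_1‖ = (4, 0, -1)/4.1231 = (0.9701, 0.0000, -0.2425).
r_{12} = q_1·a_2 = -0.7276.
u_2 = a_2 + 0.7276·q_1 = (0.7059, -1.0000, 2.8235).
‖u_2‖ = 3.0774, so q_2 = (0.2294, -0.3249, 0.9175).

Q = [[0.9701, 0.2294], [0.0000, -0.3249], [-0.2425, 0.9175]], R = [[4.1231, -0.7276], [0.0000, 3.0774]]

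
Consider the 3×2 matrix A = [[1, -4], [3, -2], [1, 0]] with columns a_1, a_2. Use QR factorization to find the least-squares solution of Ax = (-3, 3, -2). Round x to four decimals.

x = (1.1667, 0.8833)

a_1 = (1, 3, 1); ‖a_1‖ = 3.3166, so e_1 = (0.3015, 0.9045, 0.3015).
e_1·a_2 = 0.3015·(-4) + 0.9045·(-2) + 0.3015·0 = -3.0151.
u_2 = a_2 + 3.0151·e_1 = (-3.0909, 0.7273, 0.9091).
‖u_2‖ = 3.3029, so e_2 = (-0.9358, 0.2202, 0.2752).
Qᵀb = (1.2060, 2.9176).
Back-substitute: x_2 = 2.9176/3.3029 = 0.8833.
x_1 = (1.2060 + 3.0151·0.8833)/3.3166 = 1.1667.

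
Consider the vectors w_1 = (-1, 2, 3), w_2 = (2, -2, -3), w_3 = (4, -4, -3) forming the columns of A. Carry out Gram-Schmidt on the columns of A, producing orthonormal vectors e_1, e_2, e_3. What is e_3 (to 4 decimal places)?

e_1 = w_1/‖w_1‖ = (-1, 2, 3)/3.7417 = (-0.2673, 0.5345, 0.8018).
r_{12} = e_1·w_2 = -4.0089.
u_2 = w_2 + 4.0089·e_1 = (0.9286, 0.1429, 0.2143).
‖u_2‖ = 0.9636, so e_2 = (0.9636, 0.1482, 0.2224).
r_{13} = e_1·w_3 = -5.6125; r_{23} = e_2·w_3 = 2.5944.
u_3 = w_3 + 5.6125·e_1 − 2.5944·e_2 = (0.0000, -1.3846, 0.9231).
‖u_3‖ = 1.6641, so e_3 = (0.0000, -0.8321, 0.5547).

e_3 = (0.0000, -0.8321, 0.5547)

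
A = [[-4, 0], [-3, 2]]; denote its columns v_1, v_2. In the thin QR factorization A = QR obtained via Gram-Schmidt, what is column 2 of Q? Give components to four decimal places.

v_1 = (-4, -3); ‖v_1‖ = 5.0000, so e_1 = (-0.8000, -0.6000).
e_1·v_2 = (-0.8000)·0 + (-0.6000)·2 = -1.2000.
u_2 = v_2 + 1.2000·e_1 = (-0.9600, 1.2800).
‖u_2‖ = 1.6000, so e_2 = (-0.6000, 0.8000).

e_2 = (-0.6000, 0.8000)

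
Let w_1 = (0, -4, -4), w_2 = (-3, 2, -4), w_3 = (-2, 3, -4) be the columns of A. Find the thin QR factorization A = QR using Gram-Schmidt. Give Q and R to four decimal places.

w_1 = (0, -4, -4); ‖w_1‖ = 5.6569, so q_1 = (0.0000, -0.7071, -0.7071).
q_1·w_2 = 0.0000·(-3) + (-0.7071)·2 + (-0.7071)·(-4) = 1.4142.
u_2 = w_2 − 1.4142·q_1 = (-3.0000, 3.0000, -3.0000).
‖u_2‖ = 5.1962, so q_2 = (-0.5774, 0.5774, -0.5774).
q_1·w_3 = 0.0000·(-2) + (-0.7071)·3 + (-0.7071)·(-4) = 0.7071; q_2·w_3 = (-0.5774)·(-2) + 0.5774·3 + (-0.5774)·(-4) = 5.1962.
u_3 = w_3 − 0.7071·q_1 − 5.1962·q_2 = (1.0000, 0.5000, -0.5000).
‖u_3‖ = 1.2247, so q_3 = (0.8165, 0.4082, -0.4082).

Q = [[0.0000, -0.5774, 0.8165], [-0.7071, 0.5774, 0.4082], [-0.7071, -0.5774, -0.4082]], R = [[5.6569, 1.4142, 0.7071], [0.0000, 5.1962, 5.1962], [0.0000, 0.0000, 1.2247]]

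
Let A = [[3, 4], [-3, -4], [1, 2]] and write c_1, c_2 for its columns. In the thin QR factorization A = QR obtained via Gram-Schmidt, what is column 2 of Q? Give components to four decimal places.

e_2 = (-0.1622, 0.1622, 0.9733)

c_1 = (3, -3, 1); ‖c_1‖ = 4.3589, so e_1 = (0.6882, -0.6882, 0.2294).
e_1·c_2 = 0.6882·4 + (-0.6882)·(-4) + 0.2294·2 = 5.9648.
u_2 = c_2 − 5.9648·e_1 = (-0.1053, 0.1053, 0.6316).
‖u_2‖ = 0.6489, so e_2 = (-0.1622, 0.1622, 0.9733).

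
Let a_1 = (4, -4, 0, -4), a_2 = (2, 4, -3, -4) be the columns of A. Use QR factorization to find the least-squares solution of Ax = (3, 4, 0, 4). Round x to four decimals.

q_1 = a_1/‖a_1‖ = (4, -4, 0, -4)/6.9282 = (0.5774, -0.5774, 0.0000, -0.5774).
r_{12} = q_1·a_2 = 1.1547.
u_2 = a_2 − 1.1547·q_1 = (1.3333, 4.6667, -3.0000, -3.3333).
‖u_2‖ = 6.6081, so q_2 = (0.2018, 0.7062, -0.4540, -0.5044).
Qᵀb = (-2.8868, 1.4124).
Back-substitute: x_2 = 1.4124/6.6081 = 0.2137.
x_1 = (-2.8868 − 1.1547·0.2137)/6.9282 = -0.4523.

x = (-0.4523, 0.2137)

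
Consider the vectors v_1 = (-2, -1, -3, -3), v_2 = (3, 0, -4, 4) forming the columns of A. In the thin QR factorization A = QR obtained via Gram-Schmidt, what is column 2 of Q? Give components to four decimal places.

e_1 = v_1/‖v_1‖ = (-2, -1, -3, -3)/4.7958 = (-0.4170, -0.2085, -0.6255, -0.6255).
r_{12} = e_1·v_2 = -1.2511.
u_2 = v_2 + 1.2511·e_1 = (2.4783, -0.2609, -4.7826, 3.2174).
‖u_2‖ = 6.2797, so e_2 = (0.3946, -0.0415, -0.7616, 0.5123).

e_2 = (0.3946, -0.0415, -0.7616, 0.5123)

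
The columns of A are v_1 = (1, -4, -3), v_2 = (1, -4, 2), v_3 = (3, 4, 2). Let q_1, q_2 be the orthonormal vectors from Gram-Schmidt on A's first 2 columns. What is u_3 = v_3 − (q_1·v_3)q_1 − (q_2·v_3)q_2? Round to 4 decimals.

u_3 = (3.7647, 0.9412, 0.0000)

v_1 = (1, -4, -3); ‖v_1‖ = 5.0990, so q_1 = (0.1961, -0.7845, -0.5883).
q_1·v_2 = 0.1961·1 + (-0.7845)·(-4) + (-0.5883)·2 = 2.1573.
u_2 = v_2 − 2.1573·q_1 = (0.5769, -2.3077, 3.2692).
‖u_2‖ = 4.0430, so q_2 = (0.1427, -0.5708, 0.8086).
q_1·v_3 = 0.1961·3 + (-0.7845)·4 + (-0.5883)·2 = -3.7262; q_2·v_3 = 0.1427·3 + (-0.5708)·4 + 0.8086·2 = -0.2378.
u_3 = v_3 + 3.7262·q_1 + 0.2378·q_2 = (3.7647, 0.9412, 0.0000).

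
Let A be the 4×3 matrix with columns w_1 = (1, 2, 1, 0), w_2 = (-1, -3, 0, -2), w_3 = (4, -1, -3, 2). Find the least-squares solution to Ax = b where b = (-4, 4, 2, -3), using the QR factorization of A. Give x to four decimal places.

x = (0.4559, -0.3088, -1.1029)

w_1 = (1, 2, 1, 0); ‖w_1‖ = 2.4495, so q_1 = (0.4082, 0.8165, 0.4082, 0.0000).
q_1·w_2 = 0.4082·(-1) + 0.8165·(-3) + 0.4082·0 + 0.0000·(-2) = -2.8577.
u_2 = w_2 + 2.8577·q_1 = (0.1667, -0.6667, 1.1667, -2.0000).
‖u_2‖ = 2.4152, so q_2 = (0.0690, -0.2760, 0.4830, -0.8281).
q_1·w_3 = 0.4082·4 + 0.8165·(-1) + 0.4082·(-3) + 0.0000·2 = -0.4082; q_2·w_3 = 0.0690·4 + (-0.2760)·(-1) + 0.4830·(-3) + (-0.8281)·2 = -2.5532.
u_3 = w_3 + 0.4082·q_1 + 2.5532·q_2 = (4.3429, -1.3714, -1.6000, -0.1143).
‖u_3‖ = 4.8285, so q_3 = (0.8994, -0.2840, -0.3314, -0.0237).
Qᵀb = (2.4495, 2.0702, -5.3255).
Back-substitute: x_3 = -5.3255/4.8285 = -1.1029.
x_2 = (2.0702 + 2.5532·(-1.1029))/2.4152 = -0.3088.
x_1 = (2.4495 + 2.8577·(-0.3088) + 0.4082·(-1.1029))/2.4495 = 0.4559.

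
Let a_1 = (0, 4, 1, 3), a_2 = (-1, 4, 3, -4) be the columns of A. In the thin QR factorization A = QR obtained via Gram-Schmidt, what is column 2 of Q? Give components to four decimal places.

e_2 = (-0.1579, 0.4615, 0.4312, -0.7591)

a_1 = (0, 4, 1, 3); ‖a_1‖ = 5.0990, so e_1 = (0.0000, 0.7845, 0.1961, 0.5883).
e_1·a_2 = 0.0000·(-1) + 0.7845·4 + 0.1961·3 + 0.5883·(-4) = 1.3728.
u_2 = a_2 − 1.3728·e_1 = (-1.0000, 2.9231, 2.7308, -4.8077).
‖u_2‖ = 6.3337, so e_2 = (-0.1579, 0.4615, 0.4312, -0.7591).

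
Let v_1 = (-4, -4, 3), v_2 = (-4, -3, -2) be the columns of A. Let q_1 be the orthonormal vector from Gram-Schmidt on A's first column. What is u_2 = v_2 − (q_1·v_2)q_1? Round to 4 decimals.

v_1 = (-4, -4, 3); ‖v_1‖ = 6.4031, so q_1 = (-0.6247, -0.6247, 0.4685).
q_1·v_2 = (-0.6247)·(-4) + (-0.6247)·(-3) + 0.4685·(-2) = 3.4358.
u_2 = v_2 − 3.4358·q_1 = (-1.8537, -0.8537, -3.6098).

u_2 = (-1.8537, -0.8537, -3.6098)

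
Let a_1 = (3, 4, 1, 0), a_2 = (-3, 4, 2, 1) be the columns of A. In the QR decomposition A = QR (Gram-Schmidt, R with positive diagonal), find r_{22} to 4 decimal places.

r_{22} = 5.1850

e_1 = a_1/‖a_1‖ = (3, 4, 1, 0)/5.0990 = (0.5883, 0.7845, 0.1961, 0.0000).
r_{12} = e_1·a_2 = 1.7650.
u_2 = a_2 − 1.7650·e_1 = (-4.0385, 2.6154, 1.6538, 1.0000).
r_{22} = ‖u_2‖ = 5.1850.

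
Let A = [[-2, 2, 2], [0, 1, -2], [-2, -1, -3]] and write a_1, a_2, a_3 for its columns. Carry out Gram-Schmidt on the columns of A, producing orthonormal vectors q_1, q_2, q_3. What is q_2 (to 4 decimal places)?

a_1 = (-2, 0, -2); ‖a_1‖ = 2.8284, so q_1 = (-0.7071, 0.0000, -0.7071).
q_1·a_2 = (-0.7071)·2 + 0.0000·1 + (-0.7071)·(-1) = -0.7071.
u_2 = a_2 + 0.7071·q_1 = (1.5000, 1.0000, -1.5000).
‖u_2‖ = 2.3452, so q_2 = (0.6396, 0.4264, -0.6396).

q_2 = (0.6396, 0.4264, -0.6396)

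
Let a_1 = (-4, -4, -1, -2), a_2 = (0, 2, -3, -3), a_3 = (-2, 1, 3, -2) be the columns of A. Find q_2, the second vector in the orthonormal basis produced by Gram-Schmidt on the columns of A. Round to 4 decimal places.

a_1 = (-4, -4, -1, -2); ‖a_1‖ = 6.0828, so q_1 = (-0.6576, -0.6576, -0.1644, -0.3288).
q_1·a_2 = (-0.6576)·0 + (-0.6576)·2 + (-0.1644)·(-3) + (-0.3288)·(-3) = 0.1644.
u_2 = a_2 − 0.1644·q_1 = (0.1081, 2.1081, -2.9730, -2.9459).
‖u_2‖ = 4.6875, so q_2 = (0.0231, 0.4497, -0.6342, -0.6285).

q_2 = (0.0231, 0.4497, -0.6342, -0.6285)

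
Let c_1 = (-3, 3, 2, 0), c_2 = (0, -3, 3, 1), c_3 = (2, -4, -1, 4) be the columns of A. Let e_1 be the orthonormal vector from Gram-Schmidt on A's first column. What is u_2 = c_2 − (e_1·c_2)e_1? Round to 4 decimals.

u_2 = (-0.4091, -2.5909, 3.2727, 1.0000)

c_1 = (-3, 3, 2, 0); ‖c_1‖ = 4.6904, so e_1 = (-0.6396, 0.6396, 0.4264, 0.0000).
e_1·c_2 = (-0.6396)·0 + 0.6396·(-3) + 0.4264·3 + 0.0000·1 = -0.6396.
u_2 = c_2 + 0.6396·e_1 = (-0.4091, -2.5909, 3.2727, 1.0000).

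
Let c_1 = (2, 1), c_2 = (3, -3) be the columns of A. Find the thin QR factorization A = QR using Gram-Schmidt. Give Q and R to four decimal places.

Q = [[0.8944, 0.4472], [0.4472, -0.8944]], R = [[2.2361, 1.3416], [0.0000, 4.0249]]

e_1 = c_1/‖c_1‖ = (2, 1)/2.2361 = (0.8944, 0.4472).
r_{12} = e_1·c_2 = 1.3416.
u_2 = c_2 − 1.3416·e_1 = (1.8000, -3.6000).
‖u_2‖ = 4.0249, so e_2 = (0.4472, -0.8944).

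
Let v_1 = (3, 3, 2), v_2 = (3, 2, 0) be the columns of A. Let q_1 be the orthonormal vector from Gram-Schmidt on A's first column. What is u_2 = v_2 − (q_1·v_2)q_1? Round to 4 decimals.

v_1 = (3, 3, 2); ‖v_1‖ = 4.6904, so q_1 = (0.6396, 0.6396, 0.4264).
q_1·v_2 = 0.6396·3 + 0.6396·2 + 0.4264·0 = 3.1980.
u_2 = v_2 − 3.1980·q_1 = (0.9545, -0.0455, -1.3636).

u_2 = (0.9545, -0.0455, -1.3636)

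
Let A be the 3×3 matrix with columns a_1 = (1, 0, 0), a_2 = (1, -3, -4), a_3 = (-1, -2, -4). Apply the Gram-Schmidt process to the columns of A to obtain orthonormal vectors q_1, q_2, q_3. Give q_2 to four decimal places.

q_2 = (0.0000, -0.6000, -0.8000)

a_1 = (1, 0, 0); ‖a_1‖ = 1.0000, so q_1 = (1.0000, 0.0000, 0.0000).
q_1·a_2 = 1.0000·1 + 0.0000·(-3) + 0.0000·(-4) = 1.0000.
u_2 = a_2 − 1.0000·q_1 = (0.0000, -3.0000, -4.0000).
‖u_2‖ = 5.0000, so q_2 = (0.0000, -0.6000, -0.8000).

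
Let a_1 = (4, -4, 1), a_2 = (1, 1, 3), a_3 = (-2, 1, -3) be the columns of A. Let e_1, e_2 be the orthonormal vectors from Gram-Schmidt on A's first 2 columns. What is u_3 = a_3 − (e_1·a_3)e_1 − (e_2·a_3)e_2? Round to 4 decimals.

u_3 = (0.3305, 0.2797, -0.2034)

a_1 = (4, -4, 1); ‖a_1‖ = 5.7446, so e_1 = (0.6963, -0.6963, 0.1741).
e_1·a_2 = 0.6963·1 + (-0.6963)·1 + 0.1741·3 = 0.5222.
u_2 = a_2 − 0.5222·e_1 = (0.6364, 1.3636, 2.9091).
‖u_2‖ = 3.2753, so e_2 = (0.1943, 0.4163, 0.8882).
e_1·a_3 = 0.6963·(-2) + (-0.6963)·1 + 0.1741·(-3) = -2.6112; e_2·a_3 = 0.1943·(-2) + 0.4163·1 + 0.8882·(-3) = -2.6369.
u_3 = a_3 + 2.6112·e_1 + 2.6369·e_2 = (0.3305, 0.2797, -0.2034).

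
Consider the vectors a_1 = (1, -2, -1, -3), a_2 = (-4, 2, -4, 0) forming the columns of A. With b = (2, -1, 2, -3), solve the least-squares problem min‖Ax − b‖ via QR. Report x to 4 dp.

a_1 = (1, -2, -1, -3); ‖a_1‖ = 3.8730, so q_1 = (0.2582, -0.5164, -0.2582, -0.7746).
q_1·a_2 = 0.2582·(-4) + (-0.5164)·2 + (-0.2582)·(-4) + (-0.7746)·0 = -1.0328.
u_2 = a_2 + 1.0328·q_1 = (-3.7333, 1.4667, -4.2667, -0.8000).
‖u_2‖ = 5.9104, so q_2 = (-0.6317, 0.2481, -0.7219, -0.1354).
Qᵀb = (2.8402, -2.5492).
Back-substitute: x_2 = -2.5492/5.9104 = -0.4313.
x_1 = (2.8402 + 1.0328·(-0.4313))/3.8730 = 0.6183.

x = (0.6183, -0.4313)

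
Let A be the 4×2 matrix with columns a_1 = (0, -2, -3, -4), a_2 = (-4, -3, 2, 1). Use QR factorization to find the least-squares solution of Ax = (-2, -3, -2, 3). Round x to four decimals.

x = (0.0749, 0.5433)

a_1 = (0, -2, -3, -4); ‖a_1‖ = 5.3852, so q_1 = (0.0000, -0.3714, -0.5571, -0.7428).
q_1·a_2 = 0.0000·(-4) + (-0.3714)·(-3) + (-0.5571)·2 + (-0.7428)·1 = -0.7428.
u_2 = a_2 + 0.7428·q_1 = (-4.0000, -3.2759, 1.5862, 0.4483).
‖u_2‖ = 5.4266, so q_2 = (-0.7371, -0.6037, 0.2923, 0.0826).
Qᵀb = (0.0000, 2.9484).
Back-substitute: x_2 = 2.9484/5.4266 = 0.5433.
x_1 = (0.0000 + 0.7428·0.5433)/5.3852 = 0.0749.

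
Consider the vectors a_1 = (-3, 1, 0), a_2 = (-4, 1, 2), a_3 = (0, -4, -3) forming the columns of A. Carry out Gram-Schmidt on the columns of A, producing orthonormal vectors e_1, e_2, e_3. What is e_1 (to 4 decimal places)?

e_1 = (-0.9487, 0.3162, 0.0000)

a_1 = (-3, 1, 0); ‖a_1‖ = 3.1623, so e_1 = (-0.9487, 0.3162, 0.0000).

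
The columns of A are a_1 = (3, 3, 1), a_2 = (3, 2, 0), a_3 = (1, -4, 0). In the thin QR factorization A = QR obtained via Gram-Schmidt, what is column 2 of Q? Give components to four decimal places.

e_2 = (0.5869, -0.3424, -0.7337)

a_1 = (3, 3, 1); ‖a_1‖ = 4.3589, so e_1 = (0.6882, 0.6882, 0.2294).
e_1·a_2 = 0.6882·3 + 0.6882·2 + 0.2294·0 = 3.4412.
u_2 = a_2 − 3.4412·e_1 = (0.6316, -0.3684, -0.7895).
‖u_2‖ = 1.0761, so e_2 = (0.5869, -0.3424, -0.7337).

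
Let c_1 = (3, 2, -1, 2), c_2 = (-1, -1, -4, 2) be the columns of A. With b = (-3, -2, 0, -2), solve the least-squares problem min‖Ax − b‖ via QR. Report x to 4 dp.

x = (-0.9742, 0.1783)

c_1 = (3, 2, -1, 2); ‖c_1‖ = 4.2426, so q_1 = (0.7071, 0.4714, -0.2357, 0.4714).
q_1·c_2 = 0.7071·(-1) + 0.4714·(-1) + (-0.2357)·(-4) + 0.4714·2 = 0.7071.
u_2 = c_2 − 0.7071·q_1 = (-1.5000, -1.3333, -3.8333, 1.6667).
‖u_2‖ = 4.6368, so q_2 = (-0.3235, -0.2876, -0.8267, 0.3594).
Qᵀb = (-4.0069, 0.8267).
Back-substitute: x_2 = 0.8267/4.6368 = 0.1783.
x_1 = (-4.0069 − 0.7071·0.1783)/4.2426 = -0.9742.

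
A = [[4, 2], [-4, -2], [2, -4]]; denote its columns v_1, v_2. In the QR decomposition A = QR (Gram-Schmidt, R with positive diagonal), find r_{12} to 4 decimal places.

e_1 = v_1/‖v_1‖ = (4, -4, 2)/6.0000 = (0.6667, -0.6667, 0.3333).
r_{12} = e_1·v_2 = 1.3333.

r_{12} = 1.3333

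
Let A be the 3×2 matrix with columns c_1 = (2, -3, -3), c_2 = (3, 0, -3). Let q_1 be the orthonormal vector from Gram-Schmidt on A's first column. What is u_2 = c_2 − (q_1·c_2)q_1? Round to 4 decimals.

u_2 = (1.6364, 2.0455, -0.9545)

c_1 = (2, -3, -3); ‖c_1‖ = 4.6904, so q_1 = (0.4264, -0.6396, -0.6396).
q_1·c_2 = 0.4264·3 + (-0.6396)·0 + (-0.6396)·(-3) = 3.1980.
u_2 = c_2 − 3.1980·q_1 = (1.6364, 2.0455, -0.9545).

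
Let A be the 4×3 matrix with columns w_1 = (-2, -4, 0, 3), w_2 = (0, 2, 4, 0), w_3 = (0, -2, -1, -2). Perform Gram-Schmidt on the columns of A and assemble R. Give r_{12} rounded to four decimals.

w_1 = (-2, -4, 0, 3); ‖w_1‖ = 5.3852, so e_1 = (-0.3714, -0.7428, 0.0000, 0.5571).
r_{12} = e_1·w_2 = -1.4856.

r_{12} = -1.4856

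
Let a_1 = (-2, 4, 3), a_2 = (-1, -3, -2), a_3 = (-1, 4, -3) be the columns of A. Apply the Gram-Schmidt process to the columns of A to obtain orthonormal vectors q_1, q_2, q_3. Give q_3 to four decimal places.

q_3 = (-0.0816, 0.5715, -0.8165)

q_1 = a_1/‖a_1‖ = (-2, 4, 3)/5.3852 = (-0.3714, 0.7428, 0.5571).
r_{12} = q_1·a_2 = -2.9711.
u_2 = a_2 + 2.9711·q_1 = (-2.1034, -0.7931, -0.3448).
‖u_2‖ = 2.2743, so q_2 = (-0.9249, -0.3487, -0.1516).
r_{13} = q_1·a_3 = 1.6713; r_{23} = q_2·a_3 = -0.0152.
u_3 = a_3 − 1.6713·q_1 + 0.0152·q_2 = (-0.3933, 2.7533, -3.9333).
‖u_3‖ = 4.8173, so q_3 = (-0.0816, 0.5715, -0.8165).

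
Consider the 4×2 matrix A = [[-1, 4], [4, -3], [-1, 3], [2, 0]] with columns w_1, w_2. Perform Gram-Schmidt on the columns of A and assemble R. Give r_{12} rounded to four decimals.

e_1 = w_1/‖w_1‖ = (-1, 4, -1, 2)/4.6904 = (-0.2132, 0.8528, -0.2132, 0.4264).
r_{12} = e_1·w_2 = -4.0508.

r_{12} = -4.0508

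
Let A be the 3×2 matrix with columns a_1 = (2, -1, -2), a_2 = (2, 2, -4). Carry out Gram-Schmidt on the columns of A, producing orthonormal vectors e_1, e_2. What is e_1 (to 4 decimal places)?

e_1 = (0.6667, -0.3333, -0.6667)

a_1 = (2, -1, -2); ‖a_1‖ = 3.0000, so e_1 = (0.6667, -0.3333, -0.6667).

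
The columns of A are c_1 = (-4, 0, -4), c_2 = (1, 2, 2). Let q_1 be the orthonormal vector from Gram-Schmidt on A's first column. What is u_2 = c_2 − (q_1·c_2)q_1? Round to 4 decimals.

c_1 = (-4, 0, -4); ‖c_1‖ = 5.6569, so q_1 = (-0.7071, 0.0000, -0.7071).
q_1·c_2 = (-0.7071)·1 + 0.0000·2 + (-0.7071)·2 = -2.1213.
u_2 = c_2 + 2.1213·q_1 = (-0.5000, 2.0000, 0.5000).

u_2 = (-0.5000, 2.0000, 0.5000)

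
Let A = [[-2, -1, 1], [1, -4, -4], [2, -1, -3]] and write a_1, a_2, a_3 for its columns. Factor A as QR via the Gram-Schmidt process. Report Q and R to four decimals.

a_1 = (-2, 1, 2); ‖a_1‖ = 3.0000, so q_1 = (-0.6667, 0.3333, 0.6667).
q_1·a_2 = (-0.6667)·(-1) + 0.3333·(-4) + 0.6667·(-1) = -1.3333.
u_2 = a_2 + 1.3333·q_1 = (-1.8889, -3.5556, -0.1111).
‖u_2‖ = 4.0277, so q_2 = (-0.4690, -0.8828, -0.0276).
q_1·a_3 = (-0.6667)·1 + 0.3333·(-4) + 0.6667·(-3) = -4.0000; q_2·a_3 = (-0.4690)·1 + (-0.8828)·(-4) + (-0.0276)·(-3) = 3.1449.
u_3 = a_3 + 4.0000·q_1 − 3.1449·q_2 = (-0.1918, 0.1096, -0.2466).
‖u_3‖ = 0.3310, so q_3 = (-0.5793, 0.3310, -0.7448).

Q = [[-0.6667, -0.4690, -0.5793], [0.3333, -0.8828, 0.3310], [0.6667, -0.0276, -0.7448]], R = [[3.0000, -1.3333, -4.0000], [0.0000, 4.0277, 3.1449], [0.0000, 0.0000, 0.3310]]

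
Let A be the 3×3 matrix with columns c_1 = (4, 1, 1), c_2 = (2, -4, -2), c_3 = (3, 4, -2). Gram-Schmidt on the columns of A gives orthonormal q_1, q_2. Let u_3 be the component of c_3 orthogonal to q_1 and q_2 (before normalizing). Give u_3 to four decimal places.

q_1 = c_1/‖c_1‖ = (4, 1, 1)/4.2426 = (0.9428, 0.2357, 0.2357).
r_{12} = q_1·c_2 = 0.4714.
u_2 = c_2 − 0.4714·q_1 = (1.5556, -4.1111, -2.1111).
‖u_2‖ = 4.8762, so q_2 = (0.3190, -0.8431, -0.4329).
r_{13} = q_1·c_3 = 3.2998; r_{23} = q_2·c_3 = -1.5495.
u_3 = c_3 − 3.2998·q_1 + 1.5495·q_2 = (0.3832, 1.9159, -3.4486).

u_3 = (0.3832, 1.9159, -3.4486)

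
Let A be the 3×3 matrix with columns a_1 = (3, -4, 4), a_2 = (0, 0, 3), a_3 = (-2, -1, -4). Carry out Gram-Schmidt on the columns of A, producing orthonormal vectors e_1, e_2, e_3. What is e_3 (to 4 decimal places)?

e_3 = (-0.8000, -0.6000, 0.0000)

a_1 = (3, -4, 4); ‖a_1‖ = 6.4031, so e_1 = (0.4685, -0.6247, 0.6247).
e_1·a_2 = 0.4685·0 + (-0.6247)·0 + 0.6247·3 = 1.8741.
u_2 = a_2 − 1.8741·e_1 = (-0.8780, 1.1707, 1.8293).
‖u_2‖ = 2.3426, so e_2 = (-0.3748, 0.4998, 0.7809).
e_1·a_3 = 0.4685·(-2) + (-0.6247)·(-1) + 0.6247·(-4) = -2.8111; e_2·a_3 = (-0.3748)·(-2) + 0.4998·(-1) + 0.7809·(-4) = -2.8736.
u_3 = a_3 + 2.8111·e_1 + 2.8736·e_2 = (-1.7600, -1.3200, 0.0000).
‖u_3‖ = 2.2000, so e_3 = (-0.8000, -0.6000, 0.0000).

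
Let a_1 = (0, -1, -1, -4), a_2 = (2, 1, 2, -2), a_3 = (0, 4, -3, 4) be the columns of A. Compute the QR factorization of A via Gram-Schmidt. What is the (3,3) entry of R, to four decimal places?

a_1 = (0, -1, -1, -4); ‖a_1‖ = 4.2426, so q_1 = (0.0000, -0.2357, -0.2357, -0.9428).
q_1·a_2 = 0.0000·2 + (-0.2357)·1 + (-0.2357)·2 + (-0.9428)·(-2) = 1.1785.
u_2 = a_2 − 1.1785·q_1 = (2.0000, 1.2778, 2.2778, -0.8889).
‖u_2‖ = 3.4075, so q_2 = (0.5869, 0.3750, 0.6685, -0.2609).
q_1·a_3 = 0.0000·0 + (-0.2357)·4 + (-0.2357)·(-3) + (-0.9428)·4 = -4.0069; q_2·a_3 = 0.5869·0 + 0.3750·4 + 0.6685·(-3) + (-0.2609)·4 = -1.5489.
u_3 = a_3 + 4.0069·q_1 + 1.5489·q_2 = (0.9091, 3.6364, -2.9091, -0.1818).
r_{33} = ‖u_3‖ = 4.7482.

r_{33} = 4.7482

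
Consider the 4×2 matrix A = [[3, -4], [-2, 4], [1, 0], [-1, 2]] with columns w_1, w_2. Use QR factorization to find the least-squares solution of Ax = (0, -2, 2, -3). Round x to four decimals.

w_1 = (3, -2, 1, -1); ‖w_1‖ = 3.8730, so e_1 = (0.7746, -0.5164, 0.2582, -0.2582).
e_1·w_2 = 0.7746·(-4) + (-0.5164)·4 + 0.2582·0 + (-0.2582)·2 = -5.6804.
u_2 = w_2 + 5.6804·e_1 = (0.4000, 1.0667, 1.4667, 0.5333).
‖u_2‖ = 1.9322, so e_2 = (0.2070, 0.5521, 0.7591, 0.2760).
Qᵀb = (2.3238, -0.4140).
Back-substitute: x_2 = -0.4140/1.9322 = -0.2143.
x_1 = (2.3238 + 5.6804·(-0.2143))/3.8730 = 0.2857.

x = (0.2857, -0.2143)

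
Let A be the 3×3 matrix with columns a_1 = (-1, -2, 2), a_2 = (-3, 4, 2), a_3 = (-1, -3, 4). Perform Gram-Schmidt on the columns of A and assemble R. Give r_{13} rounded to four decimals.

r_{13} = 5.0000

a_1 = (-1, -2, 2); ‖a_1‖ = 3.0000, so e_1 = (-0.3333, -0.6667, 0.6667).
r_{13} = e_1·a_3 = 5.0000.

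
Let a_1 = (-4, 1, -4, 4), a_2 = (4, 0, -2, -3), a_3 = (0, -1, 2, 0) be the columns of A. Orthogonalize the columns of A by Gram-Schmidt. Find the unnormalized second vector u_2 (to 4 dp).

a_1 = (-4, 1, -4, 4); ‖a_1‖ = 7.0000, so e_1 = (-0.5714, 0.1429, -0.5714, 0.5714).
e_1·a_2 = (-0.5714)·4 + 0.1429·0 + (-0.5714)·(-2) + 0.5714·(-3) = -2.8571.
u_2 = a_2 + 2.8571·e_1 = (2.3673, 0.4082, -3.6327, -1.3673).

u_2 = (2.3673, 0.4082, -3.6327, -1.3673)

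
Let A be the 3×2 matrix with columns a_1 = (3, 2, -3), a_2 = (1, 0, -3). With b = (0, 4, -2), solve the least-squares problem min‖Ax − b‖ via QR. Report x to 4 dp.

x = (0.8947, -0.4737)

a_1 = (3, 2, -3); ‖a_1‖ = 4.6904, so q_1 = (0.6396, 0.4264, -0.6396).
q_1·a_2 = 0.6396·1 + 0.4264·0 + (-0.6396)·(-3) = 2.5584.
u_2 = a_2 − 2.5584·q_1 = (-0.6364, -1.0909, -1.3636).
‖u_2‖ = 1.8586, so q_2 = (-0.3424, -0.5869, -0.7337).
Qᵀb = (2.9848, -0.8804).
Back-substitute: x_2 = -0.8804/1.8586 = -0.4737.
x_1 = (2.9848 − 2.5584·(-0.4737))/4.6904 = 0.8947.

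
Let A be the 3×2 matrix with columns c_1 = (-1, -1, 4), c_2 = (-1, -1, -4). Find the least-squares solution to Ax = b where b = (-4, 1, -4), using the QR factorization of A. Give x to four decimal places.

x = (0.2500, 1.2500)

c_1 = (-1, -1, 4); ‖c_1‖ = 4.2426, so q_1 = (-0.2357, -0.2357, 0.9428).
q_1·c_2 = (-0.2357)·(-1) + (-0.2357)·(-1) + 0.9428·(-4) = -3.2998.
u_2 = c_2 + 3.2998·q_1 = (-1.7778, -1.7778, -0.8889).
‖u_2‖ = 2.6667, so q_2 = (-0.6667, -0.6667, -0.3333).
Qᵀb = (-3.0641, 3.3333).
Back-substitute: x_2 = 3.3333/2.6667 = 1.2500.
x_1 = (-3.0641 + 3.2998·1.2500)/4.2426 = 0.2500.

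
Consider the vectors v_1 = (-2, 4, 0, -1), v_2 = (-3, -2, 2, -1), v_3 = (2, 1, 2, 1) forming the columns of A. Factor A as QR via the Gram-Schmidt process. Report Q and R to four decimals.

Q = [[-0.4364, -0.7305, 0.3541], [0.8729, -0.4271, 0.2334], [0.0000, 0.4720, 0.8772], [-0.2182, -0.2473, 0.2252]], R = [[4.5826, -0.2182, -0.2182], [0.0000, 4.2370, -1.1913], [0.0000, 0.0000, 2.9212]]

v_1 = (-2, 4, 0, -1); ‖v_1‖ = 4.5826, so e_1 = (-0.4364, 0.8729, 0.0000, -0.2182).
e_1·v_2 = (-0.4364)·(-3) + 0.8729·(-2) + 0.0000·2 + (-0.2182)·(-1) = -0.2182.
u_2 = v_2 + 0.2182·e_1 = (-3.0952, -1.8095, 2.0000, -1.0476).
‖u_2‖ = 4.2370, so e_2 = (-0.7305, -0.4271, 0.4720, -0.2473).
e_1·v_3 = (-0.4364)·2 + 0.8729·1 + 0.0000·2 + (-0.2182)·1 = -0.2182; e_2·v_3 = (-0.7305)·2 + (-0.4271)·1 + 0.4720·2 + (-0.2473)·1 = -1.1913.
u_3 = v_3 + 0.2182·e_1 + 1.1913·e_2 = (1.0345, 0.6817, 2.5623, 0.6578).
‖u_3‖ = 2.9212, so e_3 = (0.3541, 0.2334, 0.8772, 0.2252).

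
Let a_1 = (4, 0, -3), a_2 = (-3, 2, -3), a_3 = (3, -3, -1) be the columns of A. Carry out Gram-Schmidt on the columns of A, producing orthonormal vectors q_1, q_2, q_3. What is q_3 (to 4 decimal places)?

q_3 = (-0.2580, -0.9029, -0.3439)

a_1 = (4, 0, -3); ‖a_1‖ = 5.0000, so q_1 = (0.8000, 0.0000, -0.6000).
q_1·a_2 = 0.8000·(-3) + 0.0000·2 + (-0.6000)·(-3) = -0.6000.
u_2 = a_2 + 0.6000·q_1 = (-2.5200, 2.0000, -3.3600).
‖u_2‖ = 4.6519, so q_2 = (-0.5417, 0.4299, -0.7223).
q_1·a_3 = 0.8000·3 + 0.0000·(-3) + (-0.6000)·(-1) = 3.0000; q_2·a_3 = (-0.5417)·3 + 0.4299·(-3) + (-0.7223)·(-1) = -2.1927.
u_3 = a_3 − 3.0000·q_1 + 2.1927·q_2 = (-0.5878, -2.0573, -0.7837).
‖u_3‖ = 2.2786, so q_3 = (-0.2580, -0.9029, -0.3439).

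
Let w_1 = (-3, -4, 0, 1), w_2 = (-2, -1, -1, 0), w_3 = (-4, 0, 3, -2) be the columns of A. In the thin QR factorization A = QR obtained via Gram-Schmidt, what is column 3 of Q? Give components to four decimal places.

w_1 = (-3, -4, 0, 1); ‖w_1‖ = 5.0990, so q_1 = (-0.5883, -0.7845, 0.0000, 0.1961).
q_1·w_2 = (-0.5883)·(-2) + (-0.7845)·(-1) + 0.0000·(-1) + 0.1961·0 = 1.9612.
u_2 = w_2 − 1.9612·q_1 = (-0.8462, 0.5385, -1.0000, -0.3846).
‖u_2‖ = 1.4676, so q_2 = (-0.5766, 0.3669, -0.6814, -0.2621).
q_1·w_3 = (-0.5883)·(-4) + (-0.7845)·0 + 0.0000·3 + 0.1961·(-2) = 1.9612; q_2·w_3 = (-0.5766)·(-4) + 0.3669·0 + (-0.6814)·3 + (-0.2621)·(-2) = 0.7862.
u_3 = w_3 − 1.9612·q_1 − 0.7862·q_2 = (-2.3929, 1.2500, 3.5357, -2.1786).
‖u_3‖ = 4.9534, so q_3 = (-0.4831, 0.2524, 0.7138, -0.4398).

q_3 = (-0.4831, 0.2524, 0.7138, -0.4398)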